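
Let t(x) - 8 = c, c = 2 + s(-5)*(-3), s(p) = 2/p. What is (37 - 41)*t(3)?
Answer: -224/5 ≈ -44.800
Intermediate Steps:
c = 16/5 (c = 2 + (2/(-5))*(-3) = 2 + (2*(-⅕))*(-3) = 2 - ⅖*(-3) = 2 + 6/5 = 16/5 ≈ 3.2000)
t(x) = 56/5 (t(x) = 8 + 16/5 = 56/5)
(37 - 41)*t(3) = (37 - 41)*(56/5) = -4*56/5 = -224/5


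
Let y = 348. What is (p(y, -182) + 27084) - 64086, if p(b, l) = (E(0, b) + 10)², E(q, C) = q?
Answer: -36902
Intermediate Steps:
p(b, l) = 100 (p(b, l) = (0 + 10)² = 10² = 100)
(p(y, -182) + 27084) - 64086 = (100 + 27084) - 64086 = 27184 - 64086 = -36902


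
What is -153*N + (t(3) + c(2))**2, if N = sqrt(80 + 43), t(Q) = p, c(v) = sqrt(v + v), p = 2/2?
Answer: 9 - 153*sqrt(123) ≈ -1687.9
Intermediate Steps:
p = 1 (p = 2*(1/2) = 1)
c(v) = sqrt(2)*sqrt(v) (c(v) = sqrt(2*v) = sqrt(2)*sqrt(v))
t(Q) = 1
N = sqrt(123) ≈ 11.091
-153*N + (t(3) + c(2))**2 = -153*sqrt(123) + (1 + sqrt(2)*sqrt(2))**2 = -153*sqrt(123) + (1 + 2)**2 = -153*sqrt(123) + 3**2 = -153*sqrt(123) + 9 = 9 - 153*sqrt(123)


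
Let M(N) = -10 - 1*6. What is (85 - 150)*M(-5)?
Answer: 1040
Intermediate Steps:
M(N) = -16 (M(N) = -10 - 6 = -16)
(85 - 150)*M(-5) = (85 - 150)*(-16) = -65*(-16) = 1040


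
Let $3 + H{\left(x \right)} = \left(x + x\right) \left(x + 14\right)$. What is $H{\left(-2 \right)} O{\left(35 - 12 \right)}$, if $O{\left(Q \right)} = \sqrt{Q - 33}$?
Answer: $- 51 i \sqrt{10} \approx - 161.28 i$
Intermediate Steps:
$O{\left(Q \right)} = \sqrt{-33 + Q}$
$H{\left(x \right)} = -3 + 2 x \left(14 + x\right)$ ($H{\left(x \right)} = -3 + \left(x + x\right) \left(x + 14\right) = -3 + 2 x \left(14 + x\right)$)
$H{\left(-2 \right)} O{\left(35 - 12 \right)} = \left(-3 + 2 \left(-2\right)^{2} + 28 \left(-2\right)\right) \sqrt{-33 + \left(35 - 12\right)} = \left(-3 + 2 \cdot 4 - 56\right) \sqrt{-33 + 23} = \left(-3 + 8 - 56\right) \sqrt{-10} = - 51 i \sqrt{10}$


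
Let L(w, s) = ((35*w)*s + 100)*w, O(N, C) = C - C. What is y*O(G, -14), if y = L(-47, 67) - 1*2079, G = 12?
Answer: 0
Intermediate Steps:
O(N, C) = 0
L(w, s) = w*(100 + 35*s*w) (L(w, s) = (35*s*w + 100)*w = (100 + 35*s*w)*w = w*(100 + 35*s*w))
y = 5173326 (y = 5*(-47)*(20 + 7*67*(-47)) - 1*2079 = 5*(-47)*(20 - 22043) - 2079 = 5*(-47)*(-22023) - 2079 = 5175405 - 2079 = 5173326)
y*O(G, -14) = 5173326*0 = 0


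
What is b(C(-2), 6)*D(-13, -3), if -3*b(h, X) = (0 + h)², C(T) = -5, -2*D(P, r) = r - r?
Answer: 0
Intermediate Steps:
D(P, r) = 0 (D(P, r) = -(r - r)/2 = -½*0 = 0)
b(h, X) = -h²/3 (b(h, X) = -(0 + h)²/3 = -h²/3)
b(C(-2), 6)*D(-13, -3) = -⅓*(-5)²*0 = -⅓*25*0 = -25/3*0 = 0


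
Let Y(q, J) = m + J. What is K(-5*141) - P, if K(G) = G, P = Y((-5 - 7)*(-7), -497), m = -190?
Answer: -18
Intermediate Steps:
Y(q, J) = -190 + J
P = -687 (P = -190 - 497 = -687)
K(-5*141) - P = -5*141 - 1*(-687) = -705 + 687 = -18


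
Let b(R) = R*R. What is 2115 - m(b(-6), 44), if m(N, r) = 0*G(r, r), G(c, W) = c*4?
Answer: 2115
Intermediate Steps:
G(c, W) = 4*c
b(R) = R²
m(N, r) = 0 (m(N, r) = 0*(4*r) = 0)
2115 - m(b(-6), 44) = 2115 - 1*0 = 2115 + 0 = 2115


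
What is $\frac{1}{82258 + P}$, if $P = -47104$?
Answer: $\frac{1}{35154} \approx 2.8446 \cdot 10^{-5}$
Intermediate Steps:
$\frac{1}{82258 + P} = \frac{1}{82258 - 47104} = \frac{1}{35154}$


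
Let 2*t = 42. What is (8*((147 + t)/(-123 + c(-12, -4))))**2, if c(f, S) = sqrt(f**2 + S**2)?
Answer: 1806336/(123 - 4*sqrt(10))**2 ≈ 148.34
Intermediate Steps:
t = 21 (t = (1/2)*42 = 21)
c(f, S) = sqrt(S**2 + f**2)
(8*((147 + t)/(-123 + c(-12, -4))))**2 = (8*((147 + 21)/(-123 + sqrt((-4)**2 + (-12)**2))))**2 = (8*(168/(-123 + sqrt(16 + 144))))**2 = (8*(168/(-123 + sqrt(160))))**2 = (8*(168/(-123 + 4*sqrt(10))))**2 = (1344/(-123 + 4*sqrt(10)))**2 = 1806336/(-123 + 4*sqrt(10))**2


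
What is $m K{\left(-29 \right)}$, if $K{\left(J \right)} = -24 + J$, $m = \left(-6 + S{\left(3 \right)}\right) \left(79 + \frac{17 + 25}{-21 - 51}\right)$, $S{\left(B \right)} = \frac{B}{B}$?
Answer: $\frac{249365}{12} \approx 20780.0$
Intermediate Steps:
$S{\left(B \right)} = 1$
$m = - \frac{4705}{12}$ ($m = \left(-6 + 1\right) \left(79 + \frac{17 + 25}{-21 - 51}\right) = - 5 \left(79 + \frac{42}{-72}\right) = - 5 \left(79 + 42 \left(- \frac{1}{72}\right)\right) = - 5 \left(79 - \frac{7}{12}\right) = \left(-5\right) \frac{941}{12} = - \frac{4705}{12} \approx -392.08$)
$m K{\left(-29 \right)} = - \frac{4705 \left(-24 - 29\right)}{12} = \left(- \frac{4705}{12}\right) \left(-53\right) = \frac{249365}{12}$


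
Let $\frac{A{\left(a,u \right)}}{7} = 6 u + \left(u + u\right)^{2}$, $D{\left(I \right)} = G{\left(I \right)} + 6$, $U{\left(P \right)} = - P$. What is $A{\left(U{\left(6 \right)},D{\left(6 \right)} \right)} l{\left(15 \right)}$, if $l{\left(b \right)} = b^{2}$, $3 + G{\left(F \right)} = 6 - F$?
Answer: $85050$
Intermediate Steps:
$G{\left(F \right)} = 3 - F$ ($G{\left(F \right)} = -3 - \left(-6 + F\right) = 3 - F$)
$D{\left(I \right)} = 9 - I$ ($D{\left(I \right)} = \left(3 - I\right) + 6 = 9 - I$)
$A{\left(a,u \right)} = 28 u^{2} + 42 u$ ($A{\left(a,u \right)} = 7 \left(6 u + \left(u + u\right)^{2}\right) = 7 \left(6 u + \left(2 u\right)^{2}\right) = 7 \left(6 u + 4 u^{2}\right) = 7 \left(4 u^{2} + 6 u\right) = 28 u^{2} + 42 u$)
$A{\left(U{\left(6 \right)},D{\left(6 \right)} \right)} l{\left(15 \right)} = 14 \left(9 - 6\right) \left(3 + 2 \left(9 - 6\right)\right) 15^{2} = 14 \left(9 - 6\right) \left(3 + 2 \left(9 - 6\right)\right) 225 = 14 \cdot 3 \left(3 + 2 \cdot 3\right) 225 = 14 \cdot 3 \left(3 + 6\right) 225 = 14 \cdot 3 \cdot 9 \cdot 225 = 378 \cdot 225 = 85050$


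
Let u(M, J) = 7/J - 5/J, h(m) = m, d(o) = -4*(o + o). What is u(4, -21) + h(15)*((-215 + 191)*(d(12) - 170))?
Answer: 2010958/21 ≈ 95760.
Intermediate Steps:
d(o) = -8*o
u(M, J) = 2/J
u(4, -21) + h(15)*((-215 + 191)*(d(12) - 170)) = 2/(-21) + 15*((-215 + 191)*(-8*12 - 170)) = 2*(-1/21) + 15*(-24*(-96 - 170)) = -2/21 + 15*(-24*(-266)) = -2/21 + 15*6384 = -2/21 + 95760 = 2010958/21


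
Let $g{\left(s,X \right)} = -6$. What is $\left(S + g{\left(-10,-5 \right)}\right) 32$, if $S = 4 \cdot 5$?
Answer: $448$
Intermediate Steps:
$S = 20$
$\left(S + g{\left(-10,-5 \right)}\right) 32 = \left(20 - 6\right) 32 = 14 \cdot 32 = 448$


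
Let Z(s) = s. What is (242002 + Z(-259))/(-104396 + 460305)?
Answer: 241743/355909 ≈ 0.67923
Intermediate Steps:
(242002 + Z(-259))/(-104396 + 460305) = (242002 - 259)/(-104396 + 460305) = 241743/355909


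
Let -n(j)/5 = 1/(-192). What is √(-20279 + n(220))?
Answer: I*√11680689/24 ≈ 142.4*I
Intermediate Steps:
n(j) = 5/192 (n(j) = -5/(-192) = -5*(-1/192) = 5/192)
√(-20279 + n(220)) = √(-20279 + 5/192) = √(-3893563/192) = I*√11680689/24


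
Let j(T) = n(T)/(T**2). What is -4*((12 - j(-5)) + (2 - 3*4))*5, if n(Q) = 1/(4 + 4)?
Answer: -399/10 ≈ -39.900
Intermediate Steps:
n(Q) = 1/8
j(T) = 1/(8*T**2) (j(T) = 1/(8*(T**2)) = 1/(8*T**2))
-4*((12 - j(-5)) + (2 - 3*4))*5 = -4*((12 - 1/(8*(-5)**2)) + (2 - 3*4))*5 = -4*((12 - 1/(8*25)) + (2 - 12))*5 = -4*((12 - 1*1/200) - 10)*5 = -4*((12 - 1/200) - 10)*5 = -4*(2399/200 - 10)*5 = -4*399/200*5 = -399/50*5 = -399/10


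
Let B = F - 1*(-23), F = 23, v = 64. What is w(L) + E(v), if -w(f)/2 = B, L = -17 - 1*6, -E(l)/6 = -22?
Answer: 40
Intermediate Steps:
E(l) = 132 (E(l) = -6*(-22) = 132)
L = -23 (L = -17 - 6 = -23)
B = 46 (B = 23 - 1*(-23) = 23 + 23 = 46)
w(f) = -92 (w(f) = -2*46 = -92)
w(L) + E(v) = -92 + 132 = 40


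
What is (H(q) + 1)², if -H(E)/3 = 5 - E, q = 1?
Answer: 121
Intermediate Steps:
H(E) = -15 + 3*E (H(E) = -3*(5 - E) = -15 + 3*E)
(H(q) + 1)² = ((-15 + 3*1) + 1)² = ((-15 + 3) + 1)² = (-12 + 1)² = (-11)² = 121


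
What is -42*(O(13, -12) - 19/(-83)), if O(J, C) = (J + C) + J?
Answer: -49602/83 ≈ -597.61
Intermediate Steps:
O(J, C) = C + 2*J (O(J, C) = (C + J) + J = C + 2*J)
-42*(O(13, -12) - 19/(-83)) = -42*((-12 + 2*13) - 19/(-83)) = -42*((-12 + 26) - 19*(-1/83)) = -42*(14 + 19/83) = -42*1181/83 = -49602/83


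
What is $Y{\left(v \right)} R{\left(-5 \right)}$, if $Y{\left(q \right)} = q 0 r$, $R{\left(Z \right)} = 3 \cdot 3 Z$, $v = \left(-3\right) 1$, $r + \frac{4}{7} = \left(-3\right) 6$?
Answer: $0$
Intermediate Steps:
$r = - \frac{130}{7}$ ($r = - \frac{4}{7} - 18 = - \frac{130}{7} \approx -18.571$)
$v = -3$
$R{\left(Z \right)} = 9 Z$
$Y{\left(q \right)} = 0$ ($Y{\left(q \right)} = q 0 \left(- \frac{130}{7}\right) = 0 \left(- \frac{130}{7}\right) = 0$)
$Y{\left(v \right)} R{\left(-5 \right)} = 0 \cdot 9 \left(-5\right) = 0 \left(-45\right) = 0$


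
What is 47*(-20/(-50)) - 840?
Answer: -4106/5 ≈ -821.20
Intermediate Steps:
47*(-20/(-50)) - 840 = 47*(-20*(-1/50)) - 840 = 47*(⅖) - 840 = 94/5 - 840 = -4106/5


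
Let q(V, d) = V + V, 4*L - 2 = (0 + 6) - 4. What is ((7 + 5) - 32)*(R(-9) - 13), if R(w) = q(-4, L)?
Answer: 420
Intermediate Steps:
L = 1 (L = ½ + ((0 + 6) - 4)/4 = ½ + (6 - 4)/4 = ½ + (¼)*2 = ½ + ½ = 1)
q(V, d) = 2*V
R(w) = -8 (R(w) = 2*(-4) = -8)
((7 + 5) - 32)*(R(-9) - 13) = ((7 + 5) - 32)*(-8 - 13) = (12 - 32)*(-21) = -20*(-21) = 420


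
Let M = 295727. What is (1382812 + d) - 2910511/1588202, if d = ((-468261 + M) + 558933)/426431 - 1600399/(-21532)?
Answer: 205778024873067443915/148803382305908 ≈ 1.3829e+6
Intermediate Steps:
d = 690779689237/9181912292 (d = ((-468261 + 295727) + 558933)/426431 - 1600399/(-21532) = (-172534 + 558933)*(1/426431) - 1600399*(-1/21532) = 386399*(1/426431) + 1600399/21532 = 386399/426431 + 1600399/21532 = 690779689237/9181912292 ≈ 75.233)
(1382812 + d) - 2910511/1588202 = (1382812 + 690779689237/9181912292) - 2910511/1588202 = 12697549280014341/9181912292 - 2910511*1/1588202 = 12697549280014341/9181912292 - 2910511/1588202 = 205778024873067443915/148803382305908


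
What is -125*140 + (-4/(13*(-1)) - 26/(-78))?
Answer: -682475/39 ≈ -17499.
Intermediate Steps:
-125*140 + (-4/(13*(-1)) - 26/(-78)) = -17500 + (-4/(-13) - 26*(-1/78)) = -17500 + (-4*(-1/13) + ⅓) = -17500 + (4/13 + ⅓) = -17500 + 25/39 = -682475/39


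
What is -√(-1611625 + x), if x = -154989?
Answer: -I*√1766614 ≈ -1329.1*I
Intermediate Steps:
-√(-1611625 + x) = -√(-1611625 - 154989) = -√(-1766614) = -I*√1766614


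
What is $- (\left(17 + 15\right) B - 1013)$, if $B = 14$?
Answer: $565$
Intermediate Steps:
$- (\left(17 + 15\right) B - 1013) = - (\left(17 + 15\right) 14 - 1013) = - (32 \cdot 14 - 1013) = - (448 - 1013) = \left(-1\right) \left(-565\right) = 565$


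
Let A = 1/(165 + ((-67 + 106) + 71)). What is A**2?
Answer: 1/75625 ≈ 1.3223e-5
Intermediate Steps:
A = 1/275 (A = 1/(165 + (39 + 71)) = 1/(165 + 110) = 1/275 ≈ 0.0036364)
A**2 = (1/275)**2 = 1/75625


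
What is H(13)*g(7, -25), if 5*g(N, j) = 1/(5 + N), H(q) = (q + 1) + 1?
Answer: ¼ ≈ 0.25000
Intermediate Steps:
H(q) = 2 + q (H(q) = (1 + q) + 1 = 2 + q)
g(N, j) = 1/(5*(5 + N))
H(13)*g(7, -25) = (2 + 13)*(1/(5*(5 + 7))) = 15*((⅕)/12) = 15*((⅕)*(1/12)) = 15*(1/60) = ¼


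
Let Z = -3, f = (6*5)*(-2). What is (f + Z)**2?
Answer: 3969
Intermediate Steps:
f = -60 (f = 30*(-2) = -60)
(f + Z)**2 = (-60 - 3)**2 = (-63)**2 = 3969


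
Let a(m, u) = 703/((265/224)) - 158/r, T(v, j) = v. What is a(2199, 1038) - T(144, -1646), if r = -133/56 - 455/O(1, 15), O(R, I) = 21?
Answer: 69847904/152905 ≈ 456.81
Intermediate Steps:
r = -577/24 (r = -133/56 - 455/21 = -133*1/56 - 455*1/21 = -19/8 - 65/3 = -577/24 ≈ -24.042)
a(m, u) = 91866224/152905 (a(m, u) = 703/((265/224)) - 158/(-577/24) = 703/((265*(1/224))) - 158*(-24/577) = 703/(265/224) + 3792/577 = 703*(224/265) + 3792/577 = 157472/265 + 3792/577 = 91866224/152905)
a(2199, 1038) - T(144, -1646) = 91866224/152905 - 1*144 = 91866224/152905 - 144 = 69847904/152905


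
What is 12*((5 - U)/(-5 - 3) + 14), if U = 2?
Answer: 327/2 ≈ 163.50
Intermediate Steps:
12*((5 - U)/(-5 - 3) + 14) = 12*((5 - 1*2)/(-5 - 3) + 14) = 12*((5 - 2)/(-8) + 14) = 12*(3*(-⅛) + 14) = 12*(-3/8 + 14) = 12*(109/8) = 327/2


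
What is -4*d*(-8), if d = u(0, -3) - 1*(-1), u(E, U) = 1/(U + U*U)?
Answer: 112/3 ≈ 37.333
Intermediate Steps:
u(E, U) = 1/(U + U²)
d = 7/6 (d = 1/((-3)*(1 - 3)) - 1*(-1) = -⅓/(-2) + 1 = -⅓*(-½) + 1 = ⅙ + 1 = 7/6 ≈ 1.1667)
-4*d*(-8) = -4*7/6*(-8) = -14/3*(-8) = 112/3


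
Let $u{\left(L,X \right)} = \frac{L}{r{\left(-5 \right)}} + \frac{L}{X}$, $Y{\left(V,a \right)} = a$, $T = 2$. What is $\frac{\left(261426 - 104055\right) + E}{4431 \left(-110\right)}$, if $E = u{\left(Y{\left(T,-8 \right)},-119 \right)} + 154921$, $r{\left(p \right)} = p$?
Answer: $- \frac{30969122}{48334825} \approx -0.64072$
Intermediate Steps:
$u{\left(L,X \right)} = - \frac{L}{5} + \frac{L}{X}$ ($u{\left(L,X \right)} = \frac{L}{-5} + \frac{L}{X} = L \left(- \frac{1}{5}\right) + \frac{L}{X} = - \frac{L}{5} + \frac{L}{X}$)
$E = \frac{92178987}{595}$ ($E = \left(\left(- \frac{1}{5}\right) \left(-8\right) - \frac{8}{-119}\right) + 154921 = \left(\frac{8}{5} - - \frac{8}{119}\right) + 154921 = \left(\frac{8}{5} + \frac{8}{119}\right) + 154921 = \frac{992}{595} + 154921 = \frac{92178987}{595} \approx 1.5492 \cdot 10^{5}$)
$\frac{\left(261426 - 104055\right) + E}{4431 \left(-110\right)} = \frac{\left(261426 - 104055\right) + \frac{92178987}{595}}{4431 \left(-110\right)} = \frac{157371 + \frac{92178987}{595}}{-487410} = \frac{185814732}{595} \left(- \frac{1}{487410}\right) = - \frac{30969122}{48334825}$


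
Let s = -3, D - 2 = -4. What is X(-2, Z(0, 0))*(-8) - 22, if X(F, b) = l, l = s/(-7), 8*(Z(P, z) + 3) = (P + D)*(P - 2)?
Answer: -178/7 ≈ -25.429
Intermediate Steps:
D = -2 (D = 2 - 4 = -2)
Z(P, z) = -3 + (-2 + P)**2/8 (Z(P, z) = -3 + ((P - 2)*(P - 2))/8 = -3 + ((-2 + P)*(-2 + P))/8 = -3 + (-2 + P)**2/8)
l = 3/7 (l = -3/(-7) = -3*(-1/7) = 3/7 ≈ 0.42857)
X(F, b) = 3/7
X(-2, Z(0, 0))*(-8) - 22 = (3/7)*(-8) - 22 = -24/7 - 22 = -178/7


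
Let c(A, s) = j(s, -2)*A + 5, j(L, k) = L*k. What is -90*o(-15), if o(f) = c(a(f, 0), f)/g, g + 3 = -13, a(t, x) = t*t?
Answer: 303975/8 ≈ 37997.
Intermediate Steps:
a(t, x) = t²
c(A, s) = 5 - 2*A*s (c(A, s) = (s*(-2))*A + 5 = (-2*s)*A + 5 = -2*A*s + 5 = 5 - 2*A*s)
g = -16 (g = -3 - 13 = -16)
o(f) = -5/16 + f³/8 (o(f) = (5 - 2*f²*f)/(-16) = (5 - 2*f³)*(-1/16) = -5/16 + f³/8)
-90*o(-15) = -90*(-5/16 + (⅛)*(-15)³) = -90*(-5/16 + (⅛)*(-3375)) = -90*(-5/16 - 3375/8) = -90*(-6755/16) = 303975/8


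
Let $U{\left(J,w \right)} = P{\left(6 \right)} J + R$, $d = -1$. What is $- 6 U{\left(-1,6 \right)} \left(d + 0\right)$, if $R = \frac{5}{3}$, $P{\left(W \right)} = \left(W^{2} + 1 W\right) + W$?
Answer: $-278$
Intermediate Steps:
$P{\left(W \right)} = W^{2} + 2 W$ ($P{\left(W \right)} = \left(W^{2} + W\right) + W = \left(W + W^{2}\right) + W = W^{2} + 2 W$)
$R = \frac{5}{3}$ ($R = 5 \cdot \frac{1}{3} = \frac{5}{3} \approx 1.6667$)
$U{\left(J,w \right)} = \frac{5}{3} + 48 J$ ($U{\left(J,w \right)} = 6 \left(2 + 6\right) J + \frac{5}{3} = 6 \cdot 8 J + \frac{5}{3} = 48 J + \frac{5}{3} = \frac{5}{3} + 48 J$)
$- 6 U{\left(-1,6 \right)} \left(d + 0\right) = - 6 \left(\frac{5}{3} + 48 \left(-1\right)\right) \left(-1 + 0\right) = - 6 \left(\frac{5}{3} - 48\right) \left(-1\right) = \left(-6\right) \left(- \frac{139}{3}\right) \left(-1\right) = 278 \left(-1\right) = -278$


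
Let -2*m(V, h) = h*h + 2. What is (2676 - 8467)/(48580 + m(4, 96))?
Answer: -5791/43971 ≈ -0.13170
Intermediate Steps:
m(V, h) = -1 - h²/2 (m(V, h) = -(h*h + 2)/2 = -(h² + 2)/2 = -(2 + h²)/2 = -1 - h²/2)
(2676 - 8467)/(48580 + m(4, 96)) = (2676 - 8467)/(48580 + (-1 - ½*96²)) = -5791/(48580 + (-1 - ½*9216)) = -5791/(48580 + (-1 - 4608)) = -5791/(48580 - 4609) = -5791/43971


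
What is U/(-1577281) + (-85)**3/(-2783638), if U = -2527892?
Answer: 8005383925221/4390579328278 ≈ 1.8233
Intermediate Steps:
U/(-1577281) + (-85)**3/(-2783638) = -2527892/(-1577281) + (-85)**3/(-2783638) = -2527892*(-1/1577281) - 614125*(-1/2783638) = 2527892/1577281 + 614125/2783638 = 8005383925221/4390579328278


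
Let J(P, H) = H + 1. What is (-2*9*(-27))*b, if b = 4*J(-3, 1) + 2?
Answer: 4860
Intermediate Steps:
J(P, H) = 1 + H
b = 10 (b = 4*(1 + 1) + 2 = 4*2 + 2 = 8 + 2 = 10)
(-2*9*(-27))*b = (-2*9*(-27))*10 = -18*(-27)*10 = 486*10 = 4860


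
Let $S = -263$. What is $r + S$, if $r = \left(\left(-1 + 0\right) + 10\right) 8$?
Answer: $-191$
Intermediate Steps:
$r = 72$ ($r = \left(-1 + 10\right) 8 = 9 \cdot 8 = 72$)
$r + S = 72 - 263 = -191$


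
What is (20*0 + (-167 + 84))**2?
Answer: 6889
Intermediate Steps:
(20*0 + (-167 + 84))**2 = (0 - 83)**2 = (-83)**2 = 6889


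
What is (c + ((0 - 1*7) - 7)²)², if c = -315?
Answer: 14161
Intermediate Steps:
(c + ((0 - 1*7) - 7)²)² = (-315 + ((0 - 1*7) - 7)²)² = (-315 + ((0 - 7) - 7)²)² = (-315 + (-7 - 7)²)² = (-315 + (-14)²)² = (-315 + 196)² = (-119)² = 14161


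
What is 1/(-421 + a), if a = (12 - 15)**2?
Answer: -1/412 ≈ -0.0024272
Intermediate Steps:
a = 9 (a = (-3)**2 = 9)
1/(-421 + a) = 1/(-421 + 9) = 1/(-412) = -1/412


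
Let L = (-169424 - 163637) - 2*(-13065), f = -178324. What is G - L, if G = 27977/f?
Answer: 54733135667/178324 ≈ 3.0693e+5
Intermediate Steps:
L = -306931 (L = -333061 + 26130 = -306931)
G = -27977/178324 (G = 27977/(-178324) = 27977*(-1/178324) = -27977/178324 ≈ -0.15689)
G - L = -27977/178324 - 1*(-306931) = -27977/178324 + 306931 = 54733135667/178324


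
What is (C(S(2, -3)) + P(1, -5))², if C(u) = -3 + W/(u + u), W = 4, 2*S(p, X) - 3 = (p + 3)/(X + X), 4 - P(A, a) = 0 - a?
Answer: 784/169 ≈ 4.6391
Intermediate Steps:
P(A, a) = 4 + a (P(A, a) = 4 - (0 - a) = 4 - (-1)*a = 4 + a)
S(p, X) = 3/2 + (3 + p)/(4*X) (S(p, X) = 3/2 + ((p + 3)/(X + X))/2 = 3/2 + ((3 + p)/((2*X)))/2 = 3/2 + ((3 + p)*(1/(2*X)))/2 = 3/2 + ((3 + p)/(2*X))/2 = 3/2 + (3 + p)/(4*X))
C(u) = -3 + 2/u (C(u) = -3 + 4/(u + u) = -3 + 4/((2*u)) = -3 + 4*(1/(2*u)) = -3 + 2/u)
(C(S(2, -3)) + P(1, -5))² = ((-3 + 2/(((¼)*(3 + 2 + 6*(-3))/(-3)))) + (4 - 5))² = ((-3 + 2/(((¼)*(-⅓)*(3 + 2 - 18)))) - 1)² = ((-3 + 2/(((¼)*(-⅓)*(-13)))) - 1)² = ((-3 + 2/(13/12)) - 1)² = ((-3 + 2*(12/13)) - 1)² = ((-3 + 24/13) - 1)² = (-15/13 - 1)² = (-28/13)² = 784/169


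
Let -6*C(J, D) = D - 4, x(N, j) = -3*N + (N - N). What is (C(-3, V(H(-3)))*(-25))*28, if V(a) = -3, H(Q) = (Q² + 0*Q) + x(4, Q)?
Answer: -2450/3 ≈ -816.67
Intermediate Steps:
x(N, j) = -3*N (x(N, j) = -3*N + 0 = -3*N)
H(Q) = -12 + Q² (H(Q) = (Q² + 0*Q) - 3*4 = (Q² + 0) - 12 = Q² - 12 = -12 + Q²)
C(J, D) = ⅔ - D/6 (C(J, D) = -(D - 4)/6 = -(-4 + D)/6 = ⅔ - D/6)
(C(-3, V(H(-3)))*(-25))*28 = ((⅔ - ⅙*(-3))*(-25))*28 = ((⅔ + ½)*(-25))*28 = ((7/6)*(-25))*28 = -175/6*28 = -2450/3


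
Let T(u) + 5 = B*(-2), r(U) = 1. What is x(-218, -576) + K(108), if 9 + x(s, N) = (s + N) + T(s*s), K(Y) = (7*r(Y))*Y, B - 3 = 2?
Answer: -62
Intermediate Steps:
B = 5 (B = 3 + 2 = 5)
K(Y) = 7*Y (K(Y) = (7*1)*Y = 7*Y)
T(u) = -15 (T(u) = -5 + 5*(-2) = -5 - 10 = -15)
x(s, N) = -24 + N + s (x(s, N) = -9 + ((s + N) - 15) = -9 + ((N + s) - 15) = -9 + (-15 + N + s) = -24 + N + s)
x(-218, -576) + K(108) = (-24 - 576 - 218) + 7*108 = -818 + 756 = -62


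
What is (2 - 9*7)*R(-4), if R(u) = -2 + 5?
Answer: -183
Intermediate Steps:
R(u) = 3
(2 - 9*7)*R(-4) = (2 - 9*7)*3 = (2 - 63)*3 = -61*3 = -183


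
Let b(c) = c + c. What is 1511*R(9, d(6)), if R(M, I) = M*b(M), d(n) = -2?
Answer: 244782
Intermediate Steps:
b(c) = 2*c
R(M, I) = 2*M² (R(M, I) = M*(2*M) = 2*M²)
1511*R(9, d(6)) = 1511*(2*9²) = 1511*(2*81) = 1511*162 = 244782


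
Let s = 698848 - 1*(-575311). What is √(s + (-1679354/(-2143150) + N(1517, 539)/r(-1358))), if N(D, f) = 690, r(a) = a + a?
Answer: √107926597011223870491514/291039770 ≈ 1128.8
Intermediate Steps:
r(a) = 2*a
s = 1274159 (s = 698848 + 575311 = 1274159)
√(s + (-1679354/(-2143150) + N(1517, 539)/r(-1358))) = √(1274159 + (-1679354/(-2143150) + 690/((2*(-1358))))) = √(1274159 + (-1679354*(-1/2143150) + 690/(-2716))) = √(1274159 + (839677/1071575 + 690*(-1/2716))) = √(1274159 + (839677/1071575 - 345/1358)) = √(1274159 + 770587991/1455198850) = √(1854155482105141/1455198850) = √107926597011223870491514/291039770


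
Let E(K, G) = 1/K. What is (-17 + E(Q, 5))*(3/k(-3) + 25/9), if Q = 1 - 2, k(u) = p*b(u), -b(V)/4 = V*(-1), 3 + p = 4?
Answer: -91/2 ≈ -45.500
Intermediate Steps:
p = 1 (p = -3 + 4 = 1)
b(V) = 4*V (b(V) = -4*V*(-1) = -(-4)*V = 4*V)
k(u) = 4*u (k(u) = 1*(4*u) = 4*u)
Q = -1
E(K, G) = 1/K
(-17 + E(Q, 5))*(3/k(-3) + 25/9) = (-17 + 1/(-1))*(3/((4*(-3))) + 25/9) = (-17 - 1)*(3/(-12) + 25*(⅑)) = -18*(3*(-1/12) + 25/9) = -18*(-¼ + 25/9) = -18*91/36 = -91/2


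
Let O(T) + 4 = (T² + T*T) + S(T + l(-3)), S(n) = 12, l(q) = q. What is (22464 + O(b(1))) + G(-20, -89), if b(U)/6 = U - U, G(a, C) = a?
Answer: 22452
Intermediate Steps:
b(U) = 0 (b(U) = 6*(U - U) = 6*0 = 0)
O(T) = 8 + 2*T² (O(T) = -4 + ((T² + T*T) + 12) = -4 + ((T² + T²) + 12) = -4 + (2*T² + 12) = -4 + (12 + 2*T²) = 8 + 2*T²)
(22464 + O(b(1))) + G(-20, -89) = (22464 + (8 + 2*0²)) - 20 = (22464 + (8 + 2*0)) - 20 = (22464 + (8 + 0)) - 20 = (22464 + 8) - 20 = 22472 - 20 = 22452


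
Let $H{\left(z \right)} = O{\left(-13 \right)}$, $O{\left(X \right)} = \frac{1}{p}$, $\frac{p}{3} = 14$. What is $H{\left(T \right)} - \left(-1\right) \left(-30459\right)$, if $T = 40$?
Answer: $- \frac{1279277}{42} \approx -30459.0$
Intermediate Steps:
$p = 42$ ($p = 3 \cdot 14 = 42$)
$O{\left(X \right)} = \frac{1}{42}$
$H{\left(z \right)} = \frac{1}{42}$
$H{\left(T \right)} - \left(-1\right) \left(-30459\right) = \frac{1}{42} - \left(-1\right) \left(-30459\right) = \frac{1}{42} - 30459 = - \frac{1279277}{42}$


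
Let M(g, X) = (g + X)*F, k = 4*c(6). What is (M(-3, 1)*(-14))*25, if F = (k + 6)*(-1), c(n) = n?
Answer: -21000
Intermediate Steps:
k = 24 (k = 4*6 = 24)
F = -30 (F = (24 + 6)*(-1) = 30*(-1) = -30)
M(g, X) = -30*X - 30*g (M(g, X) = (g + X)*(-30) = (X + g)*(-30) = -30*X - 30*g)
(M(-3, 1)*(-14))*25 = ((-30*1 - 30*(-3))*(-14))*25 = ((-30 + 90)*(-14))*25 = (60*(-14))*25 = -840*25 = -21000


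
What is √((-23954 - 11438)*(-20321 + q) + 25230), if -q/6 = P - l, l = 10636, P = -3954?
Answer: I*√2378989618 ≈ 48775.0*I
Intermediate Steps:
q = 87540 (q = -6*(-3954 - 1*10636) = -6*(-3954 - 10636) = -6*(-14590) = 87540)
√((-23954 - 11438)*(-20321 + q) + 25230) = √((-23954 - 11438)*(-20321 + 87540) + 25230) = √(-35392*67219 + 25230) = √(-2379014848 + 25230) = √(-2378989618) = I*√2378989618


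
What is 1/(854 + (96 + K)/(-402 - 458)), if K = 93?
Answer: 860/734251 ≈ 0.0011713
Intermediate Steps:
1/(854 + (96 + K)/(-402 - 458)) = 1/(854 + (96 + 93)/(-402 - 458)) = 1/(854 + 189/(-860)) = 1/(854 + 189*(-1/860)) = 1/(854 - 189/860) = 1/(734251/860) = 860/734251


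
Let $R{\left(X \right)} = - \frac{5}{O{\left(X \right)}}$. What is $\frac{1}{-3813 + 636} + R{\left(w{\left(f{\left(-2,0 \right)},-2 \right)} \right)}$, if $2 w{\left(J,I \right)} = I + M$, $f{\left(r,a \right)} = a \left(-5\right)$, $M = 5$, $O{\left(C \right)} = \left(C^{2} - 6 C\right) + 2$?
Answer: $\frac{63521}{60363} \approx 1.0523$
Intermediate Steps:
$O{\left(C \right)} = 2 + C^{2} - 6 C$
$f{\left(r,a \right)} = - 5 a$
$w{\left(J,I \right)} = \frac{5}{2} + \frac{I}{2}$ ($w{\left(J,I \right)} = \frac{I + 5}{2} = \frac{5 + I}{2} = \frac{5}{2} + \frac{I}{2}$)
$R{\left(X \right)} = - \frac{5}{2 + X^{2} - 6 X}$
$\frac{1}{-3813 + 636} + R{\left(w{\left(f{\left(-2,0 \right)},-2 \right)} \right)} = \frac{1}{-3813 + 636} - \frac{5}{2 + \left(\frac{5}{2} + \frac{1}{2} \left(-2\right)\right)^{2} - 6 \left(\frac{5}{2} + \frac{1}{2} \left(-2\right)\right)} = \frac{1}{-3177} - \frac{5}{2 + \left(\frac{5}{2} - 1\right)^{2} - 6 \left(\frac{5}{2} - 1\right)} = - \frac{1}{3177} - \frac{5}{2 + \left(\frac{3}{2}\right)^{2} - 9} = - \frac{1}{3177} - \frac{5}{2 + \frac{9}{4} - 9} = - \frac{1}{3177} - \frac{5}{- \frac{19}{4}} = - \frac{1}{3177} - - \frac{20}{19} = - \frac{1}{3177} + \frac{20}{19} = \frac{63521}{60363}$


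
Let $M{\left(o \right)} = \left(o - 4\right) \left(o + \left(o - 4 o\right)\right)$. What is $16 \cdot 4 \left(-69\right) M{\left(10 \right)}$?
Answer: $529920$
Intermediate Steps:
$M{\left(o \right)} = - 2 o \left(-4 + o\right)$ ($M{\left(o \right)} = \left(-4 + o\right) \left(o - 3 o\right) = \left(-4 + o\right) \left(- 2 o\right) = - 2 o \left(-4 + o\right)$)
$16 \cdot 4 \left(-69\right) M{\left(10 \right)} = 16 \cdot 4 \left(-69\right) 2 \cdot 10 \left(4 - 10\right) = 64 \left(-69\right) 2 \cdot 10 \left(4 - 10\right) = - 4416 \cdot 2 \cdot 10 \left(-6\right) = \left(-4416\right) \left(-120\right) = 529920$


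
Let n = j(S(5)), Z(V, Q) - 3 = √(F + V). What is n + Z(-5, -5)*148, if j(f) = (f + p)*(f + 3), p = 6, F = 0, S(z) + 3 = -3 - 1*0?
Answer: 444 + 148*I*√5 ≈ 444.0 + 330.94*I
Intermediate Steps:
S(z) = -6 (S(z) = -3 + (-3 - 1*0) = -3 + (-3 + 0) = -3 - 3 = -6)
Z(V, Q) = 3 + √V (Z(V, Q) = 3 + √(0 + V) = 3 + √V)
j(f) = (3 + f)*(6 + f) (j(f) = (f + 6)*(f + 3) = (6 + f)*(3 + f) = (3 + f)*(6 + f))
n = 0 (n = 18 + (-6)² + 9*(-6) = 18 + 36 - 54 = 0)
n + Z(-5, -5)*148 = 0 + (3 + √(-5))*148 = 0 + (3 + I*√5)*148 = 0 + (444 + 148*I*√5) = 444 + 148*I*√5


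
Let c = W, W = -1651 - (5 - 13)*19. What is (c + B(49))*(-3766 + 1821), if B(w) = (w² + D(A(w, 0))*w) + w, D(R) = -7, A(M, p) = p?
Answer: -1182560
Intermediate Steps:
B(w) = w² - 6*w (B(w) = (w² - 7*w) + w = w² - 6*w)
W = -1499 (W = -1651 - (-8)*19 = -1651 - 1*(-152) = -1651 + 152 = -1499)
c = -1499
(c + B(49))*(-3766 + 1821) = (-1499 + 49*(-6 + 49))*(-3766 + 1821) = (-1499 + 49*43)*(-1945) = (-1499 + 2107)*(-1945) = 608*(-1945) = -1182560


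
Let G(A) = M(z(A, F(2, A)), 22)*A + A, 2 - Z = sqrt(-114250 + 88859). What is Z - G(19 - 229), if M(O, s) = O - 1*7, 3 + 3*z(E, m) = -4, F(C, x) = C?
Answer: -1748 - I*sqrt(25391) ≈ -1748.0 - 159.35*I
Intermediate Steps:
Z = 2 - I*sqrt(25391) (Z = 2 - sqrt(-114250 + 88859) = 2 - sqrt(-25391) = 2 - I*sqrt(25391) ≈ 2.0 - 159.35*I)
z(E, m) = -7/3 (z(E, m) = -1 + (1/3)*(-4) = -1 - 4/3 = -7/3)
M(O, s) = -7 + O (M(O, s) = O - 7 = -7 + O)
G(A) = -25*A/3 (G(A) = (-7 - 7/3)*A + A = -28*A/3 + A = -25*A/3)
Z - G(19 - 229) = (2 - I*sqrt(25391)) - (-25)*(19 - 229)/3 = (2 - I*sqrt(25391)) - (-25)*(-210)/3 = (2 - I*sqrt(25391)) - 1*1750 = (2 - I*sqrt(25391)) - 1750 = -1748 - I*sqrt(25391)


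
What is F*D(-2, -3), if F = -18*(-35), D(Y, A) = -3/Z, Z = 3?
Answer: -630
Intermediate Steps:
D(Y, A) = -1 (D(Y, A) = -3/3 = -3*⅓ = -1)
F = 630
F*D(-2, -3) = 630*(-1) = -630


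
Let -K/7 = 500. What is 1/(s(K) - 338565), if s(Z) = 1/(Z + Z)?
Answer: -7000/2369955001 ≈ -2.9536e-6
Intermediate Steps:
K = -3500 (K = -7*500 = -3500)
s(Z) = 1/(2*Z)
1/(s(K) - 338565) = 1/((½)/(-3500) - 338565) = 1/((½)*(-1/3500) - 338565) = 1/(-1/7000 - 338565) = 1/(-2369955001/7000) = -7000/2369955001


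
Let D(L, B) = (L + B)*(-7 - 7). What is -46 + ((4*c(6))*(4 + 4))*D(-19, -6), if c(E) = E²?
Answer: 403154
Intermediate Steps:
D(L, B) = -14*B - 14*L (D(L, B) = (B + L)*(-14) = -14*B - 14*L)
-46 + ((4*c(6))*(4 + 4))*D(-19, -6) = -46 + ((4*6²)*(4 + 4))*(-14*(-6) - 14*(-19)) = -46 + ((4*36)*8)*(84 + 266) = -46 + (144*8)*350 = -46 + 1152*350 = -46 + 403200 = 403154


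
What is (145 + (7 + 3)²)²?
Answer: 60025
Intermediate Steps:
(145 + (7 + 3)²)² = (145 + 10²)² = (145 + 100)² = 245² = 60025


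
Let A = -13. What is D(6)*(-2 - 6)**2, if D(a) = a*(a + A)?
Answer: -2688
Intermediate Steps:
D(a) = a*(-13 + a) (D(a) = a*(a - 13) = a*(-13 + a))
D(6)*(-2 - 6)**2 = (6*(-13 + 6))*(-2 - 6)**2 = (6*(-7))*(-8)**2 = -42*64 = -2688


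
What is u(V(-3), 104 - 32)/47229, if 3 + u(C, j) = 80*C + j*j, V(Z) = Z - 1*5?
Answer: 4541/47229 ≈ 0.096148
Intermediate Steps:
V(Z) = -5 + Z (V(Z) = Z - 5 = -5 + Z)
u(C, j) = -3 + j**2 + 80*C (u(C, j) = -3 + (80*C + j*j) = -3 + (80*C + j**2) = -3 + (j**2 + 80*C) = -3 + j**2 + 80*C)
u(V(-3), 104 - 32)/47229 = (-3 + (104 - 32)**2 + 80*(-5 - 3))/47229 = (-3 + 72**2 + 80*(-8))*(1/47229) = (-3 + 5184 - 640)*(1/47229) = 4541*(1/47229) = 4541/47229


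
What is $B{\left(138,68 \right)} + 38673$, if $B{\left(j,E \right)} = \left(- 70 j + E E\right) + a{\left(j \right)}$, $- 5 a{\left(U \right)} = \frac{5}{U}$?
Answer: $\frac{4641905}{138} \approx 33637.0$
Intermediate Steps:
$a{\left(U \right)} = - \frac{1}{U}$ ($a{\left(U \right)} = - \frac{5 \frac{1}{U}}{5} = - \frac{1}{U}$)
$B{\left(j,E \right)} = E^{2} - \frac{1}{j} - 70 j$ ($B{\left(j,E \right)} = \left(- 70 j + E E\right) - \frac{1}{j} = \left(- 70 j + E^{2}\right) - \frac{1}{j} = \left(E^{2} - 70 j\right) - \frac{1}{j} = E^{2} - \frac{1}{j} - 70 j$)
$B{\left(138,68 \right)} + 38673 = \left(68^{2} - \frac{1}{138} - 9660\right) + 38673 = \left(4624 - \frac{1}{138} - 9660\right) + 38673 = - \frac{694969}{138} + 38673 = \frac{4641905}{138}$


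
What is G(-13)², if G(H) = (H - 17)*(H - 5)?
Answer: 291600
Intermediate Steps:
G(H) = (-17 + H)*(-5 + H)
G(-13)² = (85 + (-13)² - 22*(-13))² = (85 + 169 + 286)² = 540² = 291600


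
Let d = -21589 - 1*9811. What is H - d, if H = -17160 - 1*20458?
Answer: -6218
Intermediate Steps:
H = -37618 (H = -17160 - 20458 = -37618)
d = -31400 (d = -21589 - 9811 = -31400)
H - d = -37618 - 1*(-31400) = -37618 + 31400 = -6218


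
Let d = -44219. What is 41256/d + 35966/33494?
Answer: 104276045/740535593 ≈ 0.14081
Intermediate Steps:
41256/d + 35966/33494 = 41256/(-44219) + 35966/33494 = 41256*(-1/44219) + 35966*(1/33494) = -41256/44219 + 17983/16747 = 104276045/740535593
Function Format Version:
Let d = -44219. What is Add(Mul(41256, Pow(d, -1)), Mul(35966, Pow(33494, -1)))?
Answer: Rational(104276045, 740535593) ≈ 0.14081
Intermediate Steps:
Add(Mul(41256, Pow(d, -1)), Mul(35966, Pow(33494, -1))) = Add(Mul(41256, Pow(-44219, -1)), Mul(35966, Pow(33494, -1))) = Add(Mul(41256, Rational(-1, 44219)), Mul(35966, Rational(1, 33494))) = Add(Rational(-41256, 44219), Rational(17983, 16747)) = Rational(104276045, 740535593)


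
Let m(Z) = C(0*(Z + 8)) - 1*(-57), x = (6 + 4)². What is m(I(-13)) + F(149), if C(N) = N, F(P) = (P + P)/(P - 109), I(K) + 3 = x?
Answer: 1289/20 ≈ 64.450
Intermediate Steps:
x = 100 (x = 10² = 100)
I(K) = 97 (I(K) = -3 + 100 = 97)
F(P) = 2*P/(-109 + P) (F(P) = (2*P)/(-109 + P) = 2*P/(-109 + P))
m(Z) = 57 (m(Z) = 0*(Z + 8) - 1*(-57) = 0*(8 + Z) + 57 = 0 + 57 = 57)
m(I(-13)) + F(149) = 57 + 2*149/(-109 + 149) = 57 + 2*149/40 = 57 + 2*149*(1/40) = 57 + 149/20 = 1289/20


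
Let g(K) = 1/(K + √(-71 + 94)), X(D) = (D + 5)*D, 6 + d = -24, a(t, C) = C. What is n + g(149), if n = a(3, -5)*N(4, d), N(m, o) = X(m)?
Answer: -3991891/22178 - √23/22178 ≈ -179.99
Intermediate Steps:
d = -30 (d = -6 - 24 = -30)
X(D) = D*(5 + D) (X(D) = (5 + D)*D = D*(5 + D))
g(K) = 1/(K + √23)
N(m, o) = m*(5 + m)
n = -180 (n = -20*(5 + 4) = -20*9 = -5*36 = -180)
n + g(149) = -180 + 1/(149 + √23)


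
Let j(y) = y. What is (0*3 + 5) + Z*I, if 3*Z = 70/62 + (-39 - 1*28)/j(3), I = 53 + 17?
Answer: -136645/279 ≈ -489.77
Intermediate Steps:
I = 70
Z = -1972/279 (Z = (70/62 + (-39 - 1*28)/3)/3 = (70*(1/62) + (-39 - 28)*(1/3))/3 = (35/31 - 67*1/3)/3 = (35/31 - 67/3)/3 = (1/3)*(-1972/93) = -1972/279 ≈ -7.0681)
(0*3 + 5) + Z*I = (0*3 + 5) - 1972/279*70 = (0 + 5) - 138040/279 = 5 - 138040/279 = -136645/279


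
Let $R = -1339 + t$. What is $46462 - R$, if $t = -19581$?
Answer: $67382$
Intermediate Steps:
$R = -20920$ ($R = -1339 - 19581 = -20920$)
$46462 - R = 46462 - -20920 = 46462 + 20920 = 67382$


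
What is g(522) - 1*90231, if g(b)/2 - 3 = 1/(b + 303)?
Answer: -74435623/825 ≈ -90225.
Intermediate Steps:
g(b) = 6 + 2/(303 + b) (g(b) = 6 + 2/(b + 303) = 6 + 2/(303 + b))
g(522) - 1*90231 = 2*(910 + 3*522)/(303 + 522) - 1*90231 = 2*(910 + 1566)/825 - 90231 = 2*(1/825)*2476 - 90231 = 4952/825 - 90231 = -74435623/825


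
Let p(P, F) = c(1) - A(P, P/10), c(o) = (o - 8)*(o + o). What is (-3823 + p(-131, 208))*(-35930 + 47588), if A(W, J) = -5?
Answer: -44673456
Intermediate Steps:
c(o) = 2*o*(-8 + o) (c(o) = (-8 + o)*(2*o) = 2*o*(-8 + o))
p(P, F) = -9 (p(P, F) = 2*1*(-8 + 1) - 1*(-5) = 2*1*(-7) + 5 = -14 + 5 = -9)
(-3823 + p(-131, 208))*(-35930 + 47588) = (-3823 - 9)*(-35930 + 47588) = -3832*11658 = -44673456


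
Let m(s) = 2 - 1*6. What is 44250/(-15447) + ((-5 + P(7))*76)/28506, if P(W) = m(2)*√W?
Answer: -211210060/73388697 - 152*√7/14253 ≈ -2.9062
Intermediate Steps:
m(s) = -4 (m(s) = 2 - 6 = -4)
P(W) = -4*√W
44250/(-15447) + ((-5 + P(7))*76)/28506 = 44250/(-15447) + ((-5 - 4*√7)*76)/28506 = 44250*(-1/15447) + (-380 - 304*√7)*(1/28506) = -14750/5149 + (-190/14253 - 152*√7/14253) = -211210060/73388697 - 152*√7/14253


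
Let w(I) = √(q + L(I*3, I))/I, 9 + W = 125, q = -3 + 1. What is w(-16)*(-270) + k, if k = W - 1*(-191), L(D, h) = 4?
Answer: 307 + 135*√2/8 ≈ 330.86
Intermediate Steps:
q = -2
W = 116 (W = -9 + 125 = 116)
k = 307 (k = 116 - 1*(-191) = 116 + 191 = 307)
w(I) = √2/I (w(I) = √(-2 + 4)/I = √2/I)
w(-16)*(-270) + k = (√2/(-16))*(-270) + 307 = (√2*(-1/16))*(-270) + 307 = -√2/16*(-270) + 307 = 135*√2/8 + 307 = 307 + 135*√2/8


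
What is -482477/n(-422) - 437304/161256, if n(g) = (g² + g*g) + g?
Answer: -34604309/8506254 ≈ -4.0681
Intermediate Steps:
n(g) = g + 2*g² (n(g) = (g² + g²) + g = 2*g² + g = g + 2*g²)
-482477/n(-422) - 437304/161256 = -482477*(-1/(422*(1 + 2*(-422)))) - 437304/161256 = -482477*(-1/(422*(1 - 844))) - 437304*1/161256 = -482477/((-422*(-843))) - 18221/6719 = -482477/355746 - 18221/6719 = -482477*1/355746 - 18221/6719 = -1717/1266 - 18221/6719 = -34604309/8506254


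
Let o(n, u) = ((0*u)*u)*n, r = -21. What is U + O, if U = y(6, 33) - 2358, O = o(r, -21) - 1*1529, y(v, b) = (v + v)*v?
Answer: -3815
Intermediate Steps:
o(n, u) = 0 (o(n, u) = (0*u)*n = 0*n = 0)
y(v, b) = 2*v**2 (y(v, b) = (2*v)*v = 2*v**2)
O = -1529 (O = 0 - 1*1529 = 0 - 1529 = -1529)
U = -2286 (U = 2*6**2 - 2358 = 2*36 - 2358 = 72 - 2358 = -2286)
U + O = -2286 - 1529 = -3815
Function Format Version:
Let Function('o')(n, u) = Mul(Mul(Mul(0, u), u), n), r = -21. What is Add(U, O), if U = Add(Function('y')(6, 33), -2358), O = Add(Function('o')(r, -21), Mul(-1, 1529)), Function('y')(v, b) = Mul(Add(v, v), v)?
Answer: -3815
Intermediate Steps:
Function('o')(n, u) = 0 (Function('o')(n, u) = Mul(Mul(0, u), n) = Mul(0, n) = 0)
Function('y')(v, b) = Mul(2, Pow(v, 2)) (Function('y')(v, b) = Mul(Mul(2, v), v) = Mul(2, Pow(v, 2)))
O = -1529 (O = Add(0, Mul(-1, 1529)) = Add(0, -1529) = -1529)
U = -2286 (U = Add(Mul(2, Pow(6, 2)), -2358) = Add(Mul(2, 36), -2358) = Add(72, -2358) = -2286)
Add(U, O) = Add(-2286, -1529) = -3815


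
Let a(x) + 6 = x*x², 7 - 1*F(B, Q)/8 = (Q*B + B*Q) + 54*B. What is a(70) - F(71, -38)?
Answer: 330442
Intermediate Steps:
F(B, Q) = 56 - 432*B - 16*B*Q (F(B, Q) = 56 - 8*((Q*B + B*Q) + 54*B) = 56 - 8*((B*Q + B*Q) + 54*B) = 56 - 8*(2*B*Q + 54*B) = 56 - 8*(54*B + 2*B*Q) = 56 + (-432*B - 16*B*Q) = 56 - 432*B - 16*B*Q)
a(x) = -6 + x³ (a(x) = -6 + x*x² = -6 + x³)
a(70) - F(71, -38) = (-6 + 70³) - (56 - 432*71 - 16*71*(-38)) = (-6 + 343000) - (56 - 30672 + 43168) = 342994 - 1*12552 = 342994 - 12552 = 330442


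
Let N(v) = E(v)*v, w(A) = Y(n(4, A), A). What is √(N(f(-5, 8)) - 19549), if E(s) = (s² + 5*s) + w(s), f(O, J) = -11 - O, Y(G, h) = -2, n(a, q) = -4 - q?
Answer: 23*I*√37 ≈ 139.9*I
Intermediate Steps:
w(A) = -2
E(s) = -2 + s² + 5*s (E(s) = (s² + 5*s) - 2 = -2 + s² + 5*s)
N(v) = v*(-2 + v² + 5*v) (N(v) = (-2 + v² + 5*v)*v = v*(-2 + v² + 5*v))
√(N(f(-5, 8)) - 19549) = √((-11 - 1*(-5))*(-2 + (-11 - 1*(-5))² + 5*(-11 - 1*(-5))) - 19549) = √((-11 + 5)*(-2 + (-11 + 5)² + 5*(-11 + 5)) - 19549) = √(-6*(-2 + (-6)² + 5*(-6)) - 19549) = √(-6*(-2 + 36 - 30) - 19549) = √(-6*4 - 19549) = √(-24 - 19549) = √(-19573) = 23*I*√37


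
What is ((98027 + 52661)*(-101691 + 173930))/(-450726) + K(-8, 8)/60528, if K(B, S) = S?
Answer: -13726679019631/568365486 ≈ -24151.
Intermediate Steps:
((98027 + 52661)*(-101691 + 173930))/(-450726) + K(-8, 8)/60528 = ((98027 + 52661)*(-101691 + 173930))/(-450726) + 8/60528 = (150688*72239)*(-1/450726) + 8*(1/60528) = 10885550432*(-1/450726) + 1/7566 = -5442775216/225363 + 1/7566 = -13726679019631/568365486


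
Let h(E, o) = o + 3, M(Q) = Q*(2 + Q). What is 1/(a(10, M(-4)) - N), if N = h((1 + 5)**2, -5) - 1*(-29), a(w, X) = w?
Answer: -1/17 ≈ -0.058824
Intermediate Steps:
h(E, o) = 3 + o
N = 27 (N = (3 - 5) - 1*(-29) = -2 + 29 = 27)
1/(a(10, M(-4)) - N) = 1/(10 - 1*27) = 1/(10 - 27) = 1/(-17) = -1/17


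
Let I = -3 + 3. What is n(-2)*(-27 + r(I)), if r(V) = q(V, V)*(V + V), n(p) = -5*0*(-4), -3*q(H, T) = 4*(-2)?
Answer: 0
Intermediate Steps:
q(H, T) = 8/3 (q(H, T) = -4*(-2)/3 = -⅓*(-8) = 8/3)
n(p) = 0 (n(p) = 0*(-4) = 0)
I = 0
r(V) = 16*V/3 (r(V) = 8*(V + V)/3 = 8*(2*V)/3 = 16*V/3)
n(-2)*(-27 + r(I)) = 0*(-27 + (16/3)*0) = 0*(-27 + 0) = 0*(-27) = 0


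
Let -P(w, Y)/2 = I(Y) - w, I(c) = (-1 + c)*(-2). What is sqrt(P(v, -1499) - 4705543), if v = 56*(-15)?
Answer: I*sqrt(4713223) ≈ 2171.0*I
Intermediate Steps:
I(c) = 2 - 2*c
v = -840
P(w, Y) = -4 + 2*w + 4*Y (P(w, Y) = -2*((2 - 2*Y) - w) = -2*(2 - w - 2*Y) = -4 + 2*w + 4*Y)
sqrt(P(v, -1499) - 4705543) = sqrt((-4 + 2*(-840) + 4*(-1499)) - 4705543) = sqrt((-4 - 1680 - 5996) - 4705543) = sqrt(-7680 - 4705543) = sqrt(-4713223) = I*sqrt(4713223)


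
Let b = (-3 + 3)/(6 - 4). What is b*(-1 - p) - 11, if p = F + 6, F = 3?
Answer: -11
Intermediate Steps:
p = 9 (p = 3 + 6 = 9)
b = 0 (b = 0/2 = 0*(1/2) = 0)
b*(-1 - p) - 11 = 0*(-1 - 1*9) - 11 = 0*(-1 - 9) - 11 = 0*(-10) - 11 = 0 - 11 = -11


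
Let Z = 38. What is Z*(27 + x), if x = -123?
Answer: -3648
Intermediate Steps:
Z*(27 + x) = 38*(27 - 123) = 38*(-96) = -3648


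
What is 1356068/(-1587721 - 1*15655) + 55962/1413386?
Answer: -228364924817/283273648892 ≈ -0.80616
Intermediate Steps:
1356068/(-1587721 - 1*15655) + 55962/1413386 = 1356068/(-1587721 - 15655) + 55962*(1/1413386) = 1356068/(-1603376) + 27981/706693 = 1356068*(-1/1603376) + 27981/706693 = -339017/400844 + 27981/706693 = -228364924817/283273648892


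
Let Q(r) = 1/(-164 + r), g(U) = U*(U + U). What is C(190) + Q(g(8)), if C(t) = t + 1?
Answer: 6875/36 ≈ 190.97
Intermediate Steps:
g(U) = 2*U² (g(U) = U*(2*U) = 2*U²)
C(t) = 1 + t
C(190) + Q(g(8)) = (1 + 190) + 1/(-164 + 2*8²) = 191 + 1/(-164 + 2*64) = 191 + 1/(-164 + 128) = 191 + 1/(-36) = 191 - 1/36 = 6875/36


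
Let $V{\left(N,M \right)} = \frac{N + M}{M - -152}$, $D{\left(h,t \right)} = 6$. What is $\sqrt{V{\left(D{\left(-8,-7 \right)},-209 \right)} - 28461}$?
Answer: $\frac{i \sqrt{92458218}}{57} \approx 168.69 i$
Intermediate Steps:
$V{\left(N,M \right)} = \frac{M + N}{152 + M}$ ($V{\left(N,M \right)} = \frac{M + N}{M + 152} = \frac{M + N}{152 + M}$)
$\sqrt{V{\left(D{\left(-8,-7 \right)},-209 \right)} - 28461} = \sqrt{\frac{-209 + 6}{152 - 209} - 28461} = \sqrt{\frac{1}{-57} \left(-203\right) - 28461} = \sqrt{\left(- \frac{1}{57}\right) \left(-203\right) - 28461} = \sqrt{\frac{203}{57} - 28461} = \sqrt{- \frac{1622074}{57}} = \frac{i \sqrt{92458218}}{57}$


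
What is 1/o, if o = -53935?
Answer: -1/53935 ≈ -1.8541e-5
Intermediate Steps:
1/o = 1/(-53935) = -1/53935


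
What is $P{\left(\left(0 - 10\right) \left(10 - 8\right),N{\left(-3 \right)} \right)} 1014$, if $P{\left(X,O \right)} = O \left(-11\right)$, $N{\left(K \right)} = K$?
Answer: $33462$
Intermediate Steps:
$P{\left(X,O \right)} = - 11 O$
$P{\left(\left(0 - 10\right) \left(10 - 8\right),N{\left(-3 \right)} \right)} 1014 = \left(-11\right) \left(-3\right) 1014 = 33 \cdot 1014 = 33462$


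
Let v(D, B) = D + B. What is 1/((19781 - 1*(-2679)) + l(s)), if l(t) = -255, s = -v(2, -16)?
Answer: 1/22205 ≈ 4.5035e-5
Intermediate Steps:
v(D, B) = B + D
s = 14 (s = -(-16 + 2) = -1*(-14) = 14)
1/((19781 - 1*(-2679)) + l(s)) = 1/((19781 - 1*(-2679)) - 255) = 1/((19781 + 2679) - 255) = 1/(22460 - 255) = 1/22205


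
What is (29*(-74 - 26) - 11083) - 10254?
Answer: -24237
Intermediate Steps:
(29*(-74 - 26) - 11083) - 10254 = (29*(-100) - 11083) - 10254 = (-2900 - 11083) - 10254 = -13983 - 10254 = -24237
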